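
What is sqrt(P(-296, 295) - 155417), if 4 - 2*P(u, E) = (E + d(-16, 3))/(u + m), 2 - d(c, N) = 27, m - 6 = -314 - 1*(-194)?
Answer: I*sqrt(1045008246)/82 ≈ 394.23*I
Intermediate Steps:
m = -114 (m = 6 + (-314 - 1*(-194)) = 6 + (-314 + 194) = 6 - 120 = -114)
d(c, N) = -25 (d(c, N) = 2 - 1*27 = 2 - 27 = -25)
P(u, E) = 2 - (-25 + E)/(2*(-114 + u)) (P(u, E) = 2 - (E - 25)/(2*(u - 114)) = 2 - (-25 + E)/(2*(-114 + u)))
sqrt(P(-296, 295) - 155417) = sqrt((-431 - 1*295 + 4*(-296))/(2*(-114 - 296)) - 155417) = sqrt((1/2)*(-431 - 295 - 1184)/(-410) - 155417) = sqrt((1/2)*(-1/410)*(-1910) - 155417) = sqrt(191/82 - 155417) = sqrt(-12744003/82) = I*sqrt(1045008246)/82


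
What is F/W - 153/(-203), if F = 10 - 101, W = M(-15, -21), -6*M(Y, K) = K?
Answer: -5125/203 ≈ -25.246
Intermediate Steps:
M(Y, K) = -K/6
W = 7/2 (W = -1/6*(-21) = 7/2 ≈ 3.5000)
F = -91
F/W - 153/(-203) = -91/7/2 - 153/(-203) = -91*2/7 - 153*(-1)/203 = -26 - 1*(-153/203) = -26 + 153/203 = -5125/203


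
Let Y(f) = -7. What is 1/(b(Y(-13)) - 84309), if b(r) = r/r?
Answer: -1/84308 ≈ -1.1861e-5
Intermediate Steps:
b(r) = 1
1/(b(Y(-13)) - 84309) = 1/(1 - 84309) = 1/(-84308) = -1/84308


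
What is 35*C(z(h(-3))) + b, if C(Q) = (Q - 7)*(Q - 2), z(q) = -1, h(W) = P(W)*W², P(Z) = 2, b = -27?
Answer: 813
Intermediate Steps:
h(W) = 2*W²
C(Q) = (-7 + Q)*(-2 + Q)
35*C(z(h(-3))) + b = 35*(14 + (-1)² - 9*(-1)) - 27 = 35*(14 + 1 + 9) - 27 = 35*24 - 27 = 840 - 27 = 813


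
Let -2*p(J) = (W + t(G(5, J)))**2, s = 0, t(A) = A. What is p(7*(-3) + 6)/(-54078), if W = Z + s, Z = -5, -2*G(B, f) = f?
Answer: 25/432624 ≈ 5.7787e-5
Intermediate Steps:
G(B, f) = -f/2
W = -5 (W = -5 + 0 = -5)
p(J) = -(-5 - J/2)**2/2
p(7*(-3) + 6)/(-54078) = -(10 + (7*(-3) + 6))**2/8/(-54078) = -(10 + (-21 + 6))**2/8*(-1/54078) = -(10 - 15)**2/8*(-1/54078) = -1/8*(-5)**2*(-1/54078) = -1/8*25*(-1/54078) = -25/8*(-1/54078) = 25/432624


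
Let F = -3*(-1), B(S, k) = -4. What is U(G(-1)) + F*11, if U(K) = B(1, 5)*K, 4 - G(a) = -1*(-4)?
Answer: 33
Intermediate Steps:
G(a) = 0 (G(a) = 4 - (-1)*(-4) = 4 - 1*4 = 4 - 4 = 0)
F = 3
U(K) = -4*K
U(G(-1)) + F*11 = -4*0 + 3*11 = 0 + 33 = 33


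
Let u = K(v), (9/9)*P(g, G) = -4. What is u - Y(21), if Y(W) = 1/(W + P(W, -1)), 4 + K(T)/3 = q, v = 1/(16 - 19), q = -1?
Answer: -256/17 ≈ -15.059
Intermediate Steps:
P(g, G) = -4
v = -1/3 (v = 1/(-3) = -1/3 ≈ -0.33333)
K(T) = -15 (K(T) = -12 + 3*(-1) = -12 - 3 = -15)
u = -15
Y(W) = 1/(-4 + W) (Y(W) = 1/(W - 4) = 1/(-4 + W))
u - Y(21) = -15 - 1/(-4 + 21) = -15 - 1/17 = -256/17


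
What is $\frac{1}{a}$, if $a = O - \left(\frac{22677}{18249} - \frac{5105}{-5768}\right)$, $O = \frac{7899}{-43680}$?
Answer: $- \frac{1303221920}{3008535791} \approx -0.43317$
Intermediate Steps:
$O = - \frac{2633}{14560}$ ($O = 7899 \left(- \frac{1}{43680}\right) = - \frac{2633}{14560} \approx -0.18084$)
$a = - \frac{3008535791}{1303221920}$ ($a = - \frac{2633}{14560} - \left(\frac{22677}{18249} - \frac{5105}{-5768}\right) = - \frac{2633}{14560} - \left(22677 \cdot \frac{1}{18249} - - \frac{5105}{5768}\right) = - \frac{2633}{14560} - \left(\frac{7559}{6083} + \frac{5105}{5768}\right) = - \frac{2633}{14560} - \frac{10664861}{5012392} = - \frac{3008535791}{1303221920} \approx -2.3085$)
$\frac{1}{a} = \frac{1}{- \frac{3008535791}{1303221920}} = - \frac{1303221920}{3008535791}$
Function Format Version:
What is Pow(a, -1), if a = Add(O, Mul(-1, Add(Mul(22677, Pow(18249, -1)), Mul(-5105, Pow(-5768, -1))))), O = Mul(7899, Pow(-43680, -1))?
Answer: Rational(-1303221920, 3008535791) ≈ -0.43317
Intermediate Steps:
O = Rational(-2633, 14560) (O = Mul(7899, Rational(-1, 43680)) = Rational(-2633, 14560) ≈ -0.18084)
a = Rational(-3008535791, 1303221920) (a = Add(Rational(-2633, 14560), Mul(-1, Add(Mul(22677, Pow(18249, -1)), Mul(-5105, Pow(-5768, -1))))) = Add(Rational(-2633, 14560), Mul(-1, Add(Mul(22677, Rational(1, 18249)), Mul(-5105, Rational(-1, 5768))))) = Add(Rational(-2633, 14560), Mul(-1, Add(Rational(7559, 6083), Rational(5105, 5768)))) = Add(Rational(-2633, 14560), Mul(-1, Rational(10664861, 5012392))) = Add(Rational(-2633, 14560), Rational(-10664861, 5012392)) = Rational(-3008535791, 1303221920) ≈ -2.3085)
Pow(a, -1) = Pow(Rational(-3008535791, 1303221920), -1) = Rational(-1303221920, 3008535791)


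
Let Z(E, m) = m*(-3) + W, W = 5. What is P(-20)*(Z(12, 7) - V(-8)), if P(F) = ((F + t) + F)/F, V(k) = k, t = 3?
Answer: -74/5 ≈ -14.800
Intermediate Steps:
Z(E, m) = 5 - 3*m (Z(E, m) = m*(-3) + 5 = -3*m + 5 = 5 - 3*m)
P(F) = (3 + 2*F)/F (P(F) = ((F + 3) + F)/F = ((3 + F) + F)/F = (3 + 2*F)/F)
P(-20)*(Z(12, 7) - V(-8)) = (2 + 3/(-20))*((5 - 3*7) - 1*(-8)) = (2 + 3*(-1/20))*((5 - 21) + 8) = (2 - 3/20)*(-16 + 8) = (37/20)*(-8) = -74/5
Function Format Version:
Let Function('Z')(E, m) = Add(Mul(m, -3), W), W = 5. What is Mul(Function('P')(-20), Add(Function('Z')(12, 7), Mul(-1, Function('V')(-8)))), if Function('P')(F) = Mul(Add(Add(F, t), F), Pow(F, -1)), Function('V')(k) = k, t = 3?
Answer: Rational(-74, 5) ≈ -14.800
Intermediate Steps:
Function('Z')(E, m) = Add(5, Mul(-3, m)) (Function('Z')(E, m) = Add(Mul(m, -3), 5) = Add(Mul(-3, m), 5) = Add(5, Mul(-3, m)))
Function('P')(F) = Mul(Pow(F, -1), Add(3, Mul(2, F))) (Function('P')(F) = Mul(Add(Add(F, 3), F), Pow(F, -1)) = Mul(Add(Add(3, F), F), Pow(F, -1)) = Mul(Add(3, Mul(2, F)), Pow(F, -1)) = Mul(Pow(F, -1), Add(3, Mul(2, F))))
Mul(Function('P')(-20), Add(Function('Z')(12, 7), Mul(-1, Function('V')(-8)))) = Mul(Add(2, Mul(3, Pow(-20, -1))), Add(Add(5, Mul(-3, 7)), Mul(-1, -8))) = Mul(Add(2, Mul(3, Rational(-1, 20))), Add(Add(5, -21), 8)) = Mul(Add(2, Rational(-3, 20)), Add(-16, 8)) = Mul(Rational(37, 20), -8) = Rational(-74, 5)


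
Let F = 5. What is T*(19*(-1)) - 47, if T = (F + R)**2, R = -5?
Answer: -47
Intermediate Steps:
T = 0 (T = (5 - 5)**2 = 0**2 = 0)
T*(19*(-1)) - 47 = 0*(19*(-1)) - 47 = 0*(-19) - 47 = 0 - 47 = -47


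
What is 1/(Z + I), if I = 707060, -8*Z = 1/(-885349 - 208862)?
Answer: 8753688/6189382637281 ≈ 1.4143e-6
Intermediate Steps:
Z = 1/8753688 (Z = -1/(8*(-885349 - 208862)) = -⅛/(-1094211) = -⅛*(-1/1094211) = 1/8753688 ≈ 1.1424e-7)
1/(Z + I) = 1/(1/8753688 + 707060) = 1/(6189382637281/8753688) = 8753688/6189382637281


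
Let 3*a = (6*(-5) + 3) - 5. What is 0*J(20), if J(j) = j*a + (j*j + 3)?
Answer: 0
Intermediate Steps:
a = -32/3 (a = ((6*(-5) + 3) - 5)/3 = ((-30 + 3) - 5)/3 = (-27 - 5)/3 = (1/3)*(-32) = -32/3 ≈ -10.667)
J(j) = 3 + j**2 - 32*j/3 (J(j) = j*(-32/3) + (j*j + 3) = -32*j/3 + (j**2 + 3) = -32*j/3 + (3 + j**2) = 3 + j**2 - 32*j/3)
0*J(20) = 0*(3 + 20**2 - 32/3*20) = 0*(3 + 400 - 640/3) = 0*(569/3) = 0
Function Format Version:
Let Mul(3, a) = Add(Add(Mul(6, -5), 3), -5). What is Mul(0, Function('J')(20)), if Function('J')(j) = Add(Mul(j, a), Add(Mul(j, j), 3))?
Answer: 0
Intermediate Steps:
a = Rational(-32, 3) (a = Mul(Rational(1, 3), Add(Add(Mul(6, -5), 3), -5)) = Mul(Rational(1, 3), Add(Add(-30, 3), -5)) = Mul(Rational(1, 3), Add(-27, -5)) = Mul(Rational(1, 3), -32) = Rational(-32, 3) ≈ -10.667)
Function('J')(j) = Add(3, Pow(j, 2), Mul(Rational(-32, 3), j)) (Function('J')(j) = Add(Mul(j, Rational(-32, 3)), Add(Mul(j, j), 3)) = Add(Mul(Rational(-32, 3), j), Add(Pow(j, 2), 3)) = Add(Mul(Rational(-32, 3), j), Add(3, Pow(j, 2))) = Add(3, Pow(j, 2), Mul(Rational(-32, 3), j)))
Mul(0, Function('J')(20)) = Mul(0, Add(3, Pow(20, 2), Mul(Rational(-32, 3), 20))) = Mul(0, Add(3, 400, Rational(-640, 3))) = Mul(0, Rational(569, 3)) = 0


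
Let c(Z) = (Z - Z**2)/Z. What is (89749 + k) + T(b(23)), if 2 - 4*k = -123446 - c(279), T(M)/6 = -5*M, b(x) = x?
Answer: 239703/2 ≈ 1.1985e+5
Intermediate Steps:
T(M) = -30*M (T(M) = 6*(-5*M) = -30*M)
c(Z) = (Z - Z**2)/Z
k = 61585/2 (k = 1/2 - (-123446 - (1 - 1*279))/4 = 1/2 - (-123446 - (1 - 279))/4 = 1/2 - (-123446 - 1*(-278))/4 = 1/2 - (-123446 + 278)/4 = 1/2 - 1/4*(-123168) = 1/2 + 30792 = 61585/2 ≈ 30793.)
(89749 + k) + T(b(23)) = (89749 + 61585/2) - 30*23 = 241083/2 - 690 = 239703/2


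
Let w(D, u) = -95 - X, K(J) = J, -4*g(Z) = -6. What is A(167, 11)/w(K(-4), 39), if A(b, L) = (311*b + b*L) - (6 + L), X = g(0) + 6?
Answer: -107514/205 ≈ -524.46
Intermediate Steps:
g(Z) = 3/2 (g(Z) = -1/4*(-6) = 3/2)
X = 15/2 (X = 3/2 + 6 = 15/2 ≈ 7.5000)
w(D, u) = -205/2 (w(D, u) = -95 - 1*15/2 = -95 - 15/2 = -205/2)
A(b, L) = -6 - L + 311*b + L*b (A(b, L) = (311*b + L*b) + (-6 - L) = -6 - L + 311*b + L*b)
A(167, 11)/w(K(-4), 39) = (-6 - 1*11 + 311*167 + 11*167)/(-205/2) = (-6 - 11 + 51937 + 1837)*(-2/205) = 53757*(-2/205) = -107514/205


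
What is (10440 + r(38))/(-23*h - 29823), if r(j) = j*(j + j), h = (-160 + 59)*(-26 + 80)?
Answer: 13328/95619 ≈ 0.13939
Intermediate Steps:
h = -5454 (h = -101*54 = -5454)
r(j) = 2*j**2 (r(j) = j*(2*j) = 2*j**2)
(10440 + r(38))/(-23*h - 29823) = (10440 + 2*38**2)/(-23*(-5454) - 29823) = (10440 + 2*1444)/(125442 - 29823) = (10440 + 2888)/95619 = 13328*(1/95619) = 13328/95619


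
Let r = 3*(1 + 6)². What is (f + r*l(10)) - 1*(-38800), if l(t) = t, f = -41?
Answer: 40229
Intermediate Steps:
r = 147 (r = 3*7² = 3*49 = 147)
(f + r*l(10)) - 1*(-38800) = (-41 + 147*10) - 1*(-38800) = (-41 + 1470) + 38800 = 1429 + 38800 = 40229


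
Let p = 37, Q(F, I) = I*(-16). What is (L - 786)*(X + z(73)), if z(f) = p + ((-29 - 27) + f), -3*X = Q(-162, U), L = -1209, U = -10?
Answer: -1330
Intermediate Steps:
Q(F, I) = -16*I
X = -160/3 (X = -(-16)*(-10)/3 = -1/3*160 = -160/3 ≈ -53.333)
z(f) = -19 + f (z(f) = 37 + ((-29 - 27) + f) = 37 + (-56 + f) = -19 + f)
(L - 786)*(X + z(73)) = (-1209 - 786)*(-160/3 + (-19 + 73)) = -1995*(-160/3 + 54) = -1995*2/3 = -1330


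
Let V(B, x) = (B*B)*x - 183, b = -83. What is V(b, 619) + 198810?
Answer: 4462918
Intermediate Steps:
V(B, x) = -183 + x*B² (V(B, x) = B²*x - 183 = x*B² - 183 = -183 + x*B²)
V(b, 619) + 198810 = (-183 + 619*(-83)²) + 198810 = (-183 + 619*6889) + 198810 = (-183 + 4264291) + 198810 = 4264108 + 198810 = 4462918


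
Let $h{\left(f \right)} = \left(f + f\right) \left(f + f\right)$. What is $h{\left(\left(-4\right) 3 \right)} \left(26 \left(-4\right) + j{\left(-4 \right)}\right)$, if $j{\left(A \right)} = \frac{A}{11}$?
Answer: $- \frac{661248}{11} \approx -60113.0$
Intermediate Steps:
$j{\left(A \right)} = \frac{A}{11}$ ($j{\left(A \right)} = A \frac{1}{11} = \frac{A}{11}$)
$h{\left(f \right)} = 4 f^{2}$ ($h{\left(f \right)} = 2 f 2 f = 4 f^{2}$)
$h{\left(\left(-4\right) 3 \right)} \left(26 \left(-4\right) + j{\left(-4 \right)}\right) = 4 \left(\left(-4\right) 3\right)^{2} \left(26 \left(-4\right) + \frac{1}{11} \left(-4\right)\right) = 4 \left(-12\right)^{2} \left(-104 - \frac{4}{11}\right) = 4 \cdot 144 \left(- \frac{1148}{11}\right) = 576 \left(- \frac{1148}{11}\right) = - \frac{661248}{11}$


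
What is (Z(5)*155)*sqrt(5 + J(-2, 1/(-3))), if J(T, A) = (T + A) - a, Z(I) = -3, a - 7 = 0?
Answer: -155*I*sqrt(39) ≈ -967.97*I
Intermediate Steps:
a = 7 (a = 7 + 0 = 7)
J(T, A) = -7 + A + T (J(T, A) = (T + A) - 1*7 = (A + T) - 7 = -7 + A + T)
(Z(5)*155)*sqrt(5 + J(-2, 1/(-3))) = (-3*155)*sqrt(5 + (-7 + 1/(-3) - 2)) = -465*sqrt(5 + (-7 - 1/3 - 2)) = -465*sqrt(5 - 28/3) = -155*I*sqrt(39)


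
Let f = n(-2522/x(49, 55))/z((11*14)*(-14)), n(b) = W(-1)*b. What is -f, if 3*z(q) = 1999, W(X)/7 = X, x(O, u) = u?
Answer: -52962/109945 ≈ -0.48171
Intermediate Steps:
W(X) = 7*X
z(q) = 1999/3 (z(q) = (⅓)*1999 = 1999/3)
n(b) = -7*b (n(b) = (7*(-1))*b = -7*b)
f = 52962/109945 (f = (-(-17654)/55)/(1999/3) = -(-17654)/55*(3/1999) = -7*(-2522/55)*(3/1999) = (17654/55)*(3/1999) = 52962/109945 ≈ 0.48171)
-f = -1*52962/109945 = -52962/109945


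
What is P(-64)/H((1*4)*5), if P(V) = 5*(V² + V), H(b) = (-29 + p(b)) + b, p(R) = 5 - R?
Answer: -840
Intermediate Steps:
H(b) = -24 (H(b) = (-29 + (5 - b)) + b = (-24 - b) + b = -24)
P(V) = 5*V + 5*V² (P(V) = 5*(V + V²) = 5*V + 5*V²)
P(-64)/H((1*4)*5) = (5*(-64)*(1 - 64))/(-24) = (5*(-64)*(-63))*(-1/24) = 20160*(-1/24) = -840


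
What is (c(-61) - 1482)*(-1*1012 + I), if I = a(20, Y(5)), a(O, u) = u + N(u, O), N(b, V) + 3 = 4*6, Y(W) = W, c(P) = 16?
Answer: 1445476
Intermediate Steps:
N(b, V) = 21 (N(b, V) = -3 + 4*6 = -3 + 24 = 21)
a(O, u) = 21 + u (a(O, u) = u + 21 = 21 + u)
I = 26 (I = 21 + 5 = 26)
(c(-61) - 1482)*(-1*1012 + I) = (16 - 1482)*(-1*1012 + 26) = -1466*(-1012 + 26) = -1466*(-986) = 1445476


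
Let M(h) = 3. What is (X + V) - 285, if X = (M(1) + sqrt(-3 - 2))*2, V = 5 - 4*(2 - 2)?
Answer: -274 + 2*I*sqrt(5) ≈ -274.0 + 4.4721*I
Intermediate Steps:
V = 5 (V = 5 - 4*0 = 5 + 0 = 5)
X = 6 + 2*I*sqrt(5) (X = (3 + sqrt(-3 - 2))*2 = (3 + sqrt(-5))*2 = (3 + I*sqrt(5))*2 = 6 + 2*I*sqrt(5) ≈ 6.0 + 4.4721*I)
(X + V) - 285 = ((6 + 2*I*sqrt(5)) + 5) - 285 = (11 + 2*I*sqrt(5)) - 285 = -274 + 2*I*sqrt(5)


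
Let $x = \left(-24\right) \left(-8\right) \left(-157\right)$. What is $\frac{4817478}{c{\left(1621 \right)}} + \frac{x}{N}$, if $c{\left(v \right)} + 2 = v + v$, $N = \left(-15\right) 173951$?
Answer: $\frac{139668604447}{93933540} \approx 1486.9$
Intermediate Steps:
$N = -2609265$
$c{\left(v \right)} = -2 + 2 v$ ($c{\left(v \right)} = -2 + \left(v + v\right) = -2 + 2 v$)
$x = -30144$ ($x = 192 \left(-157\right) = -30144$)
$\frac{4817478}{c{\left(1621 \right)}} + \frac{x}{N} = \frac{4817478}{-2 + 2 \cdot 1621} - \frac{30144}{-2609265} = \frac{4817478}{-2 + 3242} - - \frac{10048}{869755} = \frac{4817478}{3240} + \frac{10048}{869755} = 4817478 \cdot \frac{1}{3240} + \frac{10048}{869755} = \frac{802913}{540} + \frac{10048}{869755} = \frac{139668604447}{93933540}$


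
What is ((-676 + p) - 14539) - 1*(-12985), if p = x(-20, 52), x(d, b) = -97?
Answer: -2327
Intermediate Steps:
p = -97
((-676 + p) - 14539) - 1*(-12985) = ((-676 - 97) - 14539) - 1*(-12985) = (-773 - 14539) + 12985 = -15312 + 12985 = -2327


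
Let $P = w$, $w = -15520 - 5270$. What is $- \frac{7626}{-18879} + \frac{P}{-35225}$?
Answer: $\frac{1421764}{1430135} \approx 0.99415$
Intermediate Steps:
$w = -20790$ ($w = -15520 - 5270 = -20790$)
$P = -20790$
$- \frac{7626}{-18879} + \frac{P}{-35225} = - \frac{7626}{-18879} - \frac{20790}{-35225} = \left(-7626\right) \left(- \frac{1}{18879}\right) - - \frac{4158}{7045} = \frac{82}{203} + \frac{4158}{7045} = \frac{1421764}{1430135}$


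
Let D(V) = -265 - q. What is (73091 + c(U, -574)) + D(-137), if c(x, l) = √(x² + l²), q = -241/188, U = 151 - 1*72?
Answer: 13691529/188 + √335717 ≈ 73407.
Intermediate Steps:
U = 79 (U = 151 - 72 = 79)
q = -241/188 (q = -241*1/188 = -241/188 ≈ -1.2819)
c(x, l) = √(l² + x²)
D(V) = -49579/188 (D(V) = -265 - 1*(-241/188) = -265 + 241/188 = -49579/188)
(73091 + c(U, -574)) + D(-137) = (73091 + √((-574)² + 79²)) - 49579/188 = (73091 + √(329476 + 6241)) - 49579/188 = (73091 + √335717) - 49579/188 = 13691529/188 + √335717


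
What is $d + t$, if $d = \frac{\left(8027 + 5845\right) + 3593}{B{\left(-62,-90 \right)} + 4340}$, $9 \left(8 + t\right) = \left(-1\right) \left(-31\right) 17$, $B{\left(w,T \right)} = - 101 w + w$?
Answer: $\frac{990577}{18972} \approx 52.213$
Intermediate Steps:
$B{\left(w,T \right)} = - 100 w$
$t = \frac{455}{9}$ ($t = -8 + \frac{\left(-1\right) \left(-31\right) 17}{9} = -8 + \frac{31 \cdot 17}{9} = -8 + \frac{1}{9} \cdot 527 = -8 + \frac{527}{9} = \frac{455}{9} \approx 50.556$)
$d = \frac{3493}{2108}$ ($d = \frac{\left(8027 + 5845\right) + 3593}{\left(-100\right) \left(-62\right) + 4340} = \frac{13872 + 3593}{6200 + 4340} = \frac{17465}{10540} = 17465 \cdot \frac{1}{10540} = \frac{3493}{2108} \approx 1.657$)
$d + t = \frac{3493}{2108} + \frac{455}{9} = \frac{990577}{18972}$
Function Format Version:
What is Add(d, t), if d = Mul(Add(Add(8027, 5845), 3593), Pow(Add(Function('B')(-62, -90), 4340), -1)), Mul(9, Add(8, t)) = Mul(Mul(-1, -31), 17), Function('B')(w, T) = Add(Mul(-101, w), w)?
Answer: Rational(990577, 18972) ≈ 52.213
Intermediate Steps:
Function('B')(w, T) = Mul(-100, w)
t = Rational(455, 9) (t = Add(-8, Mul(Rational(1, 9), Mul(Mul(-1, -31), 17))) = Add(-8, Mul(Rational(1, 9), Mul(31, 17))) = Add(-8, Mul(Rational(1, 9), 527)) = Add(-8, Rational(527, 9)) = Rational(455, 9) ≈ 50.556)
d = Rational(3493, 2108) (d = Mul(Add(Add(8027, 5845), 3593), Pow(Add(Mul(-100, -62), 4340), -1)) = Mul(Add(13872, 3593), Pow(Add(6200, 4340), -1)) = Mul(17465, Pow(10540, -1)) = Mul(17465, Rational(1, 10540)) = Rational(3493, 2108) ≈ 1.6570)
Add(d, t) = Add(Rational(3493, 2108), Rational(455, 9)) = Rational(990577, 18972)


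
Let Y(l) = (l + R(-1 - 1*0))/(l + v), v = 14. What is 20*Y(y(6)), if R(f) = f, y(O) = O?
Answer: 5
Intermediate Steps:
Y(l) = (-1 + l)/(14 + l) (Y(l) = (l + (-1 - 1*0))/(l + 14) = (l + (-1 + 0))/(14 + l) = (l - 1)/(14 + l) = (-1 + l)/(14 + l))
20*Y(y(6)) = 20*((-1 + 6)/(14 + 6)) = 20*(5/20) = 20*((1/20)*5) = 20*(1/4) = 5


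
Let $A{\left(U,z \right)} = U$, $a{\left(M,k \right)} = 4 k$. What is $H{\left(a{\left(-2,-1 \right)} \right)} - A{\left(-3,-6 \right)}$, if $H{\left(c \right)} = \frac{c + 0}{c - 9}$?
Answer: $\frac{43}{13} \approx 3.3077$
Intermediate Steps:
$H{\left(c \right)} = \frac{c}{-9 + c}$
$H{\left(a{\left(-2,-1 \right)} \right)} - A{\left(-3,-6 \right)} = \frac{4 \left(-1\right)}{-9 + 4 \left(-1\right)} - -3 = - \frac{4}{-9 - 4} + 3 = - \frac{4}{-13} + 3 = \left(-4\right) \left(- \frac{1}{13}\right) + 3 = \frac{4}{13} + 3 = \frac{43}{13}$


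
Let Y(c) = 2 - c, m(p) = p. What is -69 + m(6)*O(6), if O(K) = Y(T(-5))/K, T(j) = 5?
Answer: -72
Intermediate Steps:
O(K) = -3/K (O(K) = (2 - 1*5)/K = (2 - 5)/K = -3/K)
-69 + m(6)*O(6) = -69 + 6*(-3/6) = -69 + 6*(-3*1/6) = -69 + 6*(-1/2) = -69 - 3 = -72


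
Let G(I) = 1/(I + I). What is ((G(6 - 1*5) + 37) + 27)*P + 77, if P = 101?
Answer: 13183/2 ≈ 6591.5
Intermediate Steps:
G(I) = 1/(2*I)
((G(6 - 1*5) + 37) + 27)*P + 77 = ((1/(2*(6 - 1*5)) + 37) + 27)*101 + 77 = ((1/(2*(6 - 5)) + 37) + 27)*101 + 77 = (((½)/1 + 37) + 27)*101 + 77 = (((½)*1 + 37) + 27)*101 + 77 = ((½ + 37) + 27)*101 + 77 = (75/2 + 27)*101 + 77 = (129/2)*101 + 77 = 13029/2 + 77 = 13183/2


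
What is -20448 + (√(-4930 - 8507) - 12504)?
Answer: -32952 + 3*I*√1493 ≈ -32952.0 + 115.92*I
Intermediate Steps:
-20448 + (√(-4930 - 8507) - 12504) = -20448 + (√(-13437) - 12504) = -20448 + (3*I*√1493 - 12504) = -20448 + (-12504 + 3*I*√1493) = -32952 + 3*I*√1493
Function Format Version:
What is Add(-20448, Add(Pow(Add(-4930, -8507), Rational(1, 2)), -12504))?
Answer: Add(-32952, Mul(3, I, Pow(1493, Rational(1, 2)))) ≈ Add(-32952., Mul(115.92, I))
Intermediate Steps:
Add(-20448, Add(Pow(Add(-4930, -8507), Rational(1, 2)), -12504)) = Add(-20448, Add(Pow(-13437, Rational(1, 2)), -12504)) = Add(-20448, Add(Mul(3, I, Pow(1493, Rational(1, 2))), -12504)) = Add(-20448, Add(-12504, Mul(3, I, Pow(1493, Rational(1, 2))))) = Add(-32952, Mul(3, I, Pow(1493, Rational(1, 2))))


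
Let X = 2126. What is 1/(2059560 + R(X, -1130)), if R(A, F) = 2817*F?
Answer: -1/1123650 ≈ -8.8996e-7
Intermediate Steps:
1/(2059560 + R(X, -1130)) = 1/(2059560 + 2817*(-1130)) = 1/(2059560 - 3183210) = 1/(-1123650) = -1/1123650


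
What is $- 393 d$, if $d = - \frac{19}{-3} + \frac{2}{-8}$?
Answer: $- \frac{9563}{4} \approx -2390.8$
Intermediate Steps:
$d = \frac{73}{12}$ ($d = \left(-19\right) \left(- \frac{1}{3}\right) + 2 \left(- \frac{1}{8}\right) = \frac{19}{3} - \frac{1}{4} = \frac{73}{12} \approx 6.0833$)
$- 393 d = \left(-393\right) \frac{73}{12} = - \frac{9563}{4}$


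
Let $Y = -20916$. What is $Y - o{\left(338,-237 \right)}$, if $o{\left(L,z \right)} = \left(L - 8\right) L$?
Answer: $-132456$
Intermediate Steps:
$o{\left(L,z \right)} = L \left(-8 + L\right)$ ($o{\left(L,z \right)} = \left(-8 + L\right) L = L \left(-8 + L\right)$)
$Y - o{\left(338,-237 \right)} = -20916 - 338 \left(-8 + 338\right) = -20916 - 338 \cdot 330 = -20916 - 111540 = -132456$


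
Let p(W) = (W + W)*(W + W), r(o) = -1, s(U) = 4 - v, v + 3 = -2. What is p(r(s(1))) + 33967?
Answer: 33971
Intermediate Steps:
v = -5 (v = -3 - 2 = -5)
s(U) = 9 (s(U) = 4 - 1*(-5) = 4 + 5 = 9)
p(W) = 4*W**2 (p(W) = (2*W)*(2*W) = 4*W**2)
p(r(s(1))) + 33967 = 4*(-1)**2 + 33967 = 4*1 + 33967 = 4 + 33967 = 33971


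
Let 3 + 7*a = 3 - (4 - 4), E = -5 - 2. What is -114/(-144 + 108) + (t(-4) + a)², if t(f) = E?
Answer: 313/6 ≈ 52.167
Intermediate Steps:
E = -7
t(f) = -7
a = 0 (a = -3/7 + (3 - (4 - 4))/7 = -3/7 + (3 - 1*0)/7 = -3/7 + (3 + 0)/7 = -3/7 + (⅐)*3 = -3/7 + 3/7 = 0)
-114/(-144 + 108) + (t(-4) + a)² = -114/(-144 + 108) + (-7 + 0)² = -114/(-36) + (-7)² = -1/36*(-114) + 49 = 19/6 + 49 = 313/6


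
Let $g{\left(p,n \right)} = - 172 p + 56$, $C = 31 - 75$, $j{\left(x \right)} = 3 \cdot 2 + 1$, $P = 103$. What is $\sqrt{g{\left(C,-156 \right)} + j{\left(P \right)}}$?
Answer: $\sqrt{7631} \approx 87.356$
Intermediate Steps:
$j{\left(x \right)} = 7$ ($j{\left(x \right)} = 6 + 1 = 7$)
$C = -44$ ($C = 31 - 75 = -44$)
$g{\left(p,n \right)} = 56 - 172 p$
$\sqrt{g{\left(C,-156 \right)} + j{\left(P \right)}} = \sqrt{\left(56 - -7568\right) + 7} = \sqrt{\left(56 + 7568\right) + 7} = \sqrt{7624 + 7} = \sqrt{7631}$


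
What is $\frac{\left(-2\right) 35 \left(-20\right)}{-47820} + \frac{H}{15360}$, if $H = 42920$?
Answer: $\frac{846221}{306048} \approx 2.765$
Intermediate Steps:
$\frac{\left(-2\right) 35 \left(-20\right)}{-47820} + \frac{H}{15360} = \frac{\left(-2\right) 35 \left(-20\right)}{-47820} + \frac{42920}{15360} = \left(-70\right) \left(-20\right) \left(- \frac{1}{47820}\right) + 42920 \cdot \frac{1}{15360} = 1400 \left(- \frac{1}{47820}\right) + \frac{1073}{384} = - \frac{70}{2391} + \frac{1073}{384} = \frac{846221}{306048}$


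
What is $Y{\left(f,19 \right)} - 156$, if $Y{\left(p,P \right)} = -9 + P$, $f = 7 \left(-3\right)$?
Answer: $-146$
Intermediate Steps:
$f = -21$
$Y{\left(f,19 \right)} - 156 = \left(-9 + 19\right) - 156 = 10 - 156 = -146$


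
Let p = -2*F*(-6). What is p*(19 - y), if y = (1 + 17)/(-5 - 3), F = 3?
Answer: 765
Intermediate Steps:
p = 36 (p = -2*3*(-6) = -6*(-6) = 36)
y = -9/4 (y = 18/(-8) = 18*(-1/8) = -9/4 ≈ -2.2500)
p*(19 - y) = 36*(19 - 1*(-9/4)) = 36*(19 + 9/4) = 36*(85/4) = 765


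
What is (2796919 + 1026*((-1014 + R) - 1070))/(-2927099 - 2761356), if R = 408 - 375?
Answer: -692593/5688455 ≈ -0.12175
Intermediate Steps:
R = 33
(2796919 + 1026*((-1014 + R) - 1070))/(-2927099 - 2761356) = (2796919 + 1026*((-1014 + 33) - 1070))/(-2927099 - 2761356) = (2796919 + 1026*(-981 - 1070))/(-5688455) = (2796919 + 1026*(-2051))*(-1/5688455) = (2796919 - 2104326)*(-1/5688455) = 692593*(-1/5688455) = -692593/5688455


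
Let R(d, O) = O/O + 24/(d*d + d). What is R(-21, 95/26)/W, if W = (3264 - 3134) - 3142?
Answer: -37/105420 ≈ -0.00035098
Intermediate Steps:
R(d, O) = 1 + 24/(d + d²) (R(d, O) = 1 + 24/(d² + d) = 1 + 24/(d + d²))
W = -3012 (W = 130 - 3142 = -3012)
R(-21, 95/26)/W = ((24 - 21 + (-21)²)/((-21)*(1 - 21)))/(-3012) = -1/21*(24 - 21 + 441)/(-20)*(-1/3012) = -1/21*(-1/20)*444*(-1/3012) = (37/35)*(-1/3012) = -37/105420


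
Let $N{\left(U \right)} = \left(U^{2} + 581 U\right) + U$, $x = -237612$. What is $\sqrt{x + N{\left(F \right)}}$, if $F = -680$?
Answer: $2 i \sqrt{42743} \approx 413.49 i$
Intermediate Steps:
$N{\left(U \right)} = U^{2} + 582 U$
$\sqrt{x + N{\left(F \right)}} = \sqrt{-237612 - 680 \left(582 - 680\right)} = \sqrt{-237612 - -66640} = \sqrt{-237612 + 66640} = \sqrt{-170972} = 2 i \sqrt{42743}$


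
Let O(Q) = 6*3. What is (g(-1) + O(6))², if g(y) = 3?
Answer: 441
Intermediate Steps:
O(Q) = 18
(g(-1) + O(6))² = (3 + 18)² = 21² = 441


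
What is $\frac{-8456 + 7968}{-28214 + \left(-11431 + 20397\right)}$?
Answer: $\frac{61}{2406} \approx 0.025353$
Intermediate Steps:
$\frac{-8456 + 7968}{-28214 + \left(-11431 + 20397\right)} = - \frac{488}{-28214 + 8966} = - \frac{488}{-19248} = \left(-488\right) \left(- \frac{1}{19248}\right) = \frac{61}{2406}$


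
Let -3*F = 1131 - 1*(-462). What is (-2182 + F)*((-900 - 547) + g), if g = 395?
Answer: 2854076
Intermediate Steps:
F = -531 (F = -(1131 - 1*(-462))/3 = -(1131 + 462)/3 = -⅓*1593 = -531)
(-2182 + F)*((-900 - 547) + g) = (-2182 - 531)*((-900 - 547) + 395) = -2713*(-1447 + 395) = -2713*(-1052) = 2854076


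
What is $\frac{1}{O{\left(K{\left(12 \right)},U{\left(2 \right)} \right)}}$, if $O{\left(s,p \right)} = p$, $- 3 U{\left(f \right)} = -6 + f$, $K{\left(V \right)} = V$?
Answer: $\frac{3}{4} \approx 0.75$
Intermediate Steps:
$U{\left(f \right)} = 2 - \frac{f}{3}$ ($U{\left(f \right)} = - \frac{-6 + f}{3} = 2 - \frac{f}{3}$)
$\frac{1}{O{\left(K{\left(12 \right)},U{\left(2 \right)} \right)}} = \frac{1}{2 - \frac{2}{3}} = \frac{1}{\frac{4}{3}} = \frac{3}{4}$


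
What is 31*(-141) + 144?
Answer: -4227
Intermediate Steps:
31*(-141) + 144 = -4371 + 144 = -4227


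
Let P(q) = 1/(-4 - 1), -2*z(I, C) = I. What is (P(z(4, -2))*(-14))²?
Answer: 196/25 ≈ 7.8400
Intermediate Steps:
z(I, C) = -I/2
P(q) = -⅕ (P(q) = 1/(-5) = -⅕)
(P(z(4, -2))*(-14))² = (-⅕*(-14))² = (14/5)² = 196/25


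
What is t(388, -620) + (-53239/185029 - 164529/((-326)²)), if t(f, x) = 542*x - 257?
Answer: -6613028064183493/19664142004 ≈ -3.3630e+5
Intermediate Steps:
t(f, x) = -257 + 542*x
t(388, -620) + (-53239/185029 - 164529/((-326)²)) = (-257 + 542*(-620)) + (-53239/185029 - 164529/((-326)²)) = (-257 - 336040) + (-53239*1/185029 - 164529/106276) = -336297 + (-53239/185029 - 164529*1/106276) = -336297 + (-53239/185029 - 164529/106276) = -336297 - 36100664305/19664142004 = -6613028064183493/19664142004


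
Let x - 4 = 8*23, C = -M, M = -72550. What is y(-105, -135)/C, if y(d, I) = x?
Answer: 94/36275 ≈ 0.0025913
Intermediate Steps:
C = 72550 (C = -1*(-72550) = 72550)
x = 188 (x = 4 + 8*23 = 4 + 184 = 188)
y(d, I) = 188
y(-105, -135)/C = 188/72550 = 188*(1/72550) = 94/36275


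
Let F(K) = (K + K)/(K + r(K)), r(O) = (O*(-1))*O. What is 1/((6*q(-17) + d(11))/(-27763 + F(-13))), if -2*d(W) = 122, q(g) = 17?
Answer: -4740/7 ≈ -677.14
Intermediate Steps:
d(W) = -61 (d(W) = -½*122 = -61)
r(O) = -O² (r(O) = (-O)*O = -O²)
F(K) = 2*K/(K - K²) (F(K) = (K + K)/(K - K²) = (2*K)/(K - K²) = 2*K/(K - K²))
1/((6*q(-17) + d(11))/(-27763 + F(-13))) = 1/((6*17 - 61)/(-27763 - 2/(-1 - 13))) = 1/((102 - 61)/(-27763 - 2/(-14))) = 1/(41/(-27763 - 2*(-1/14))) = 1/(41/(-27763 + ⅐)) = 1/(41/(-194340/7)) = 1/(41*(-7/194340)) = 1/(-7/4740) = -4740/7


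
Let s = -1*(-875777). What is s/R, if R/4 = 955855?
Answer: 875777/3823420 ≈ 0.22906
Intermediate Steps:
R = 3823420 (R = 4*955855 = 3823420)
s = 875777
s/R = 875777/3823420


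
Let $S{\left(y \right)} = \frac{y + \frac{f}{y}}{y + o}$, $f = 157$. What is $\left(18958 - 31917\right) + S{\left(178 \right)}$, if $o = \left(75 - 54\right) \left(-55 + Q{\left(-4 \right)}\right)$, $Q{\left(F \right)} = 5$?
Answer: $- \frac{2011475985}{155216} \approx -12959.0$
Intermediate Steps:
$o = -1050$ ($o = \left(75 - 54\right) \left(-55 + 5\right) = 21 \left(-50\right) = -1050$)
$S{\left(y \right)} = \frac{y + \frac{157}{y}}{-1050 + y}$ ($S{\left(y \right)} = \frac{y + \frac{157}{y}}{y - 1050} = \frac{y + \frac{157}{y}}{-1050 + y}$)
$\left(18958 - 31917\right) + S{\left(178 \right)} = \left(18958 - 31917\right) + \frac{157 + 178^{2}}{178 \left(-1050 + 178\right)} = -12959 + \frac{157 + 31684}{178 \left(-872\right)} = -12959 + \frac{1}{178} \left(- \frac{1}{872}\right) 31841 = -12959 - \frac{31841}{155216} = - \frac{2011475985}{155216}$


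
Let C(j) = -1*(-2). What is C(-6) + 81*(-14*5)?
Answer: -5668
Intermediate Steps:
C(j) = 2
C(-6) + 81*(-14*5) = 2 + 81*(-14*5) = 2 + 81*(-70) = 2 - 5670 = -5668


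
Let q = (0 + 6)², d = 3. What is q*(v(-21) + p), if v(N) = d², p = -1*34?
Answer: -900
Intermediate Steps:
p = -34
v(N) = 9 (v(N) = 3² = 9)
q = 36 (q = 6² = 36)
q*(v(-21) + p) = 36*(9 - 34) = 36*(-25) = -900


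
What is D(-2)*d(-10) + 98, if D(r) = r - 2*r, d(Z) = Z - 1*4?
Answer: 70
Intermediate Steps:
d(Z) = -4 + Z (d(Z) = Z - 4 = -4 + Z)
D(r) = -r
D(-2)*d(-10) + 98 = (-1*(-2))*(-4 - 10) + 98 = 2*(-14) + 98 = -28 + 98 = 70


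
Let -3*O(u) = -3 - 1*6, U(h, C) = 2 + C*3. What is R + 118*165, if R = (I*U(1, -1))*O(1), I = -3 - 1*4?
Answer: 19491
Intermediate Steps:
I = -7 (I = -3 - 4 = -7)
U(h, C) = 2 + 3*C
O(u) = 3 (O(u) = -(-3 - 1*6)/3 = -(-3 - 6)/3 = -⅓*(-9) = 3)
R = 21 (R = -7*(2 + 3*(-1))*3 = -7*(2 - 3)*3 = -7*(-1)*3 = 7*3 = 21)
R + 118*165 = 21 + 118*165 = 21 + 19470 = 19491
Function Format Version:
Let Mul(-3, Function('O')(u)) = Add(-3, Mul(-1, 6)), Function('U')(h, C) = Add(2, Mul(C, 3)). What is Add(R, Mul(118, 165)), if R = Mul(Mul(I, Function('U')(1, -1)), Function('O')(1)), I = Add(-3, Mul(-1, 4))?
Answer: 19491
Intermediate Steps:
I = -7 (I = Add(-3, -4) = -7)
Function('U')(h, C) = Add(2, Mul(3, C))
Function('O')(u) = 3 (Function('O')(u) = Mul(Rational(-1, 3), Add(-3, Mul(-1, 6))) = Mul(Rational(-1, 3), Add(-3, -6)) = Mul(Rational(-1, 3), -9) = 3)
R = 21 (R = Mul(Mul(-7, Add(2, Mul(3, -1))), 3) = Mul(Mul(-7, Add(2, -3)), 3) = Mul(Mul(-7, -1), 3) = Mul(7, 3) = 21)
Add(R, Mul(118, 165)) = Add(21, Mul(118, 165)) = Add(21, 19470) = 19491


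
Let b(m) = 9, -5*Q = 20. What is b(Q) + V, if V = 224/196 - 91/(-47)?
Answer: 3974/329 ≈ 12.079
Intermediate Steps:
V = 1013/329 (V = 224*(1/196) - 91*(-1/47) = 8/7 + 91/47 = 1013/329 ≈ 3.0790)
Q = -4 (Q = -1/5*20 = -4)
b(Q) + V = 9 + 1013/329 = 3974/329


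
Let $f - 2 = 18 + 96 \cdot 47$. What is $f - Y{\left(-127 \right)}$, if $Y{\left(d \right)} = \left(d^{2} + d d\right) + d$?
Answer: $-27599$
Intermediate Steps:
$Y{\left(d \right)} = d + 2 d^{2}$ ($Y{\left(d \right)} = \left(d^{2} + d^{2}\right) + d = 2 d^{2} + d = d + 2 d^{2}$)
$f = 4532$ ($f = 2 + \left(18 + 96 \cdot 47\right) = 2 + \left(18 + 4512\right) = 2 + 4530 = 4532$)
$f - Y{\left(-127 \right)} = 4532 - - 127 \left(1 + 2 \left(-127\right)\right) = 4532 - - 127 \left(1 - 254\right) = 4532 - \left(-127\right) \left(-253\right) = 4532 - 32131 = -27599$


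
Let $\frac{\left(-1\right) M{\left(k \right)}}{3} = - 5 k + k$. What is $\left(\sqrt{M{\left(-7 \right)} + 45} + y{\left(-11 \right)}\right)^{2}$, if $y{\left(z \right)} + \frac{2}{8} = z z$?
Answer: $\frac{232665}{16} + \frac{483 i \sqrt{39}}{2} \approx 14542.0 + 1508.2 i$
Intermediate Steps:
$M{\left(k \right)} = 12 k$ ($M{\left(k \right)} = - 3 \left(- 5 k + k\right) = - 3 \left(- 4 k\right) = 12 k$)
$y{\left(z \right)} = - \frac{1}{4} + z^{2}$ ($y{\left(z \right)} = - \frac{1}{4} + z z = - \frac{1}{4} + z^{2}$)
$\left(\sqrt{M{\left(-7 \right)} + 45} + y{\left(-11 \right)}\right)^{2} = \left(\sqrt{12 \left(-7\right) + 45} - \left(\frac{1}{4} - \left(-11\right)^{2}\right)\right)^{2} = \left(\sqrt{-84 + 45} + \left(- \frac{1}{4} + 121\right)\right)^{2} = \left(\sqrt{-39} + \frac{483}{4}\right)^{2} = \left(i \sqrt{39} + \frac{483}{4}\right)^{2} = \left(\frac{483}{4} + i \sqrt{39}\right)^{2}$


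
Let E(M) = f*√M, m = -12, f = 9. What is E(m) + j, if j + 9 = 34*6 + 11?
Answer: 206 + 18*I*√3 ≈ 206.0 + 31.177*I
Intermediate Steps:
E(M) = 9*√M
j = 206 (j = -9 + (34*6 + 11) = -9 + (204 + 11) = -9 + 215 = 206)
E(m) + j = 9*√(-12) + 206 = 9*(2*I*√3) + 206 = 18*I*√3 + 206 = 206 + 18*I*√3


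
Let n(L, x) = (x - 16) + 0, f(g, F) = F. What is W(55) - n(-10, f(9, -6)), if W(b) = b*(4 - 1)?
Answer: 187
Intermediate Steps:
n(L, x) = -16 + x (n(L, x) = (-16 + x) + 0 = -16 + x)
W(b) = 3*b (W(b) = b*3 = 3*b)
W(55) - n(-10, f(9, -6)) = 3*55 - (-16 - 6) = 165 - 1*(-22) = 165 + 22 = 187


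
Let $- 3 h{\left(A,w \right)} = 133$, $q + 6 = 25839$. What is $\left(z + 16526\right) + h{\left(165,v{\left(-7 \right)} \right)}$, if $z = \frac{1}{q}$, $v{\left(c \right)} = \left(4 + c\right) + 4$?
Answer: $\frac{141923632}{8611} \approx 16482.0$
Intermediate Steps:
$q = 25833$ ($q = -6 + 25839 = 25833$)
$v{\left(c \right)} = 8 + c$
$h{\left(A,w \right)} = - \frac{133}{3}$ ($h{\left(A,w \right)} = \left(- \frac{1}{3}\right) 133 = - \frac{133}{3}$)
$z = \frac{1}{25833} \approx 3.871 \cdot 10^{-5}$
$\left(z + 16526\right) + h{\left(165,v{\left(-7 \right)} \right)} = \left(\frac{1}{25833} + 16526\right) - \frac{133}{3} = \frac{426916159}{25833} - \frac{133}{3} = \frac{141923632}{8611}$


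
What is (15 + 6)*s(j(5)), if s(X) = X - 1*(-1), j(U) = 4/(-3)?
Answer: -7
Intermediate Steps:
j(U) = -4/3 (j(U) = 4*(-1/3) = -4/3)
s(X) = 1 + X (s(X) = X + 1 = 1 + X)
(15 + 6)*s(j(5)) = (15 + 6)*(1 - 4/3) = 21*(-1/3) = -7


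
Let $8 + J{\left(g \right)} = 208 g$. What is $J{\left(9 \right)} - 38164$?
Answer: $-36300$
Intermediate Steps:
$J{\left(g \right)} = -8 + 208 g$
$J{\left(9 \right)} - 38164 = \left(-8 + 208 \cdot 9\right) - 38164 = \left(-8 + 1872\right) - 38164 = 1864 - 38164 = -36300$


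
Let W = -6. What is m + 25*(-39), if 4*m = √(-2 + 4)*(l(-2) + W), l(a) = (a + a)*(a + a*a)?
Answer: -975 - 7*√2/2 ≈ -979.95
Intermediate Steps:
l(a) = 2*a*(a + a²) (l(a) = (2*a)*(a + a²) = 2*a*(a + a²))
m = -7*√2/2 (m = (√(-2 + 4)*(2*(-2)²*(1 - 2) - 6))/4 = (√2*(2*4*(-1) - 6))/4 = (√2*(-8 - 6))/4 = (√2*(-14))/4 = (-14*√2)/4 = -7*√2/2 ≈ -4.9497)
m + 25*(-39) = -7*√2/2 + 25*(-39) = -7*√2/2 - 975 = -975 - 7*√2/2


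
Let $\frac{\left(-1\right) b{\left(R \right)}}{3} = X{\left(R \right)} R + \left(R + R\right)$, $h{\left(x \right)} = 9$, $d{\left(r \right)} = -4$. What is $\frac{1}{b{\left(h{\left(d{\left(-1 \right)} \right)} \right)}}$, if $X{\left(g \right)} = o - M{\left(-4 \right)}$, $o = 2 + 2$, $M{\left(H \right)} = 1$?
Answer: $- \frac{1}{135} \approx -0.0074074$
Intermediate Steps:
$o = 4$
$X{\left(g \right)} = 3$ ($X{\left(g \right)} = 4 - 1 = 3$)
$b{\left(R \right)} = - 15 R$ ($b{\left(R \right)} = - 3 \left(3 R + \left(R + R\right)\right) = - 3 \left(3 R + 2 R\right) = - 3 \cdot 5 R = - 15 R$)
$\frac{1}{b{\left(h{\left(d{\left(-1 \right)} \right)} \right)}} = \frac{1}{\left(-15\right) 9} = \frac{1}{-135} = - \frac{1}{135}$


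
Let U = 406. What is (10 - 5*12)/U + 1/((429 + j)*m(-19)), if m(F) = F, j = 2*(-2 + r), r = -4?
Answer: -198278/1608369 ≈ -0.12328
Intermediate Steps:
j = -12 (j = 2*(-2 - 4) = 2*(-6) = -12)
(10 - 5*12)/U + 1/((429 + j)*m(-19)) = (10 - 5*12)/406 + 1/((429 - 12)*(-19)) = (10 - 60)*(1/406) - 1/19/417 = -50*1/406 + (1/417)*(-1/19) = -25/203 - 1/7923 = -198278/1608369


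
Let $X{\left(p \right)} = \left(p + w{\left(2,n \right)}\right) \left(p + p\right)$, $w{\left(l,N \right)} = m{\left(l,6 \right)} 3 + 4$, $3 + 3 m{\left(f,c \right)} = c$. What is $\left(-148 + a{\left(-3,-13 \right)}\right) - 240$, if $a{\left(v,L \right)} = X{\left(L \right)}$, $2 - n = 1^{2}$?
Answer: $-232$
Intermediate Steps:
$n = 1$ ($n = 2 - 1^{2} = 2 - 1 = 1$)
$m{\left(f,c \right)} = -1 + \frac{c}{3}$
$w{\left(l,N \right)} = 7$ ($w{\left(l,N \right)} = \left(-1 + \frac{1}{3} \cdot 6\right) 3 + 4 = \left(-1 + 2\right) 3 + 4 = 1 \cdot 3 + 4 = 3 + 4 = 7$)
$X{\left(p \right)} = 2 p \left(7 + p\right)$ ($X{\left(p \right)} = \left(p + 7\right) \left(p + p\right) = \left(7 + p\right) 2 p = 2 p \left(7 + p\right)$)
$a{\left(v,L \right)} = 2 L \left(7 + L\right)$
$\left(-148 + a{\left(-3,-13 \right)}\right) - 240 = \left(-148 + 2 \left(-13\right) \left(7 - 13\right)\right) - 240 = \left(-148 + 2 \left(-13\right) \left(-6\right)\right) - 240 = \left(-148 + 156\right) - 240 = 8 - 240 = -232$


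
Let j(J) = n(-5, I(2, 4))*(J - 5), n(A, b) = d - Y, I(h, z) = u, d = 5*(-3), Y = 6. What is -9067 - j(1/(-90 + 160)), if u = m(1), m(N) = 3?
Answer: -91717/10 ≈ -9171.7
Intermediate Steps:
d = -15
u = 3
I(h, z) = 3
n(A, b) = -21 (n(A, b) = -15 - 1*6 = -15 - 6 = -21)
j(J) = 105 - 21*J (j(J) = -21*(J - 5) = -21*(-5 + J) = 105 - 21*J)
-9067 - j(1/(-90 + 160)) = -9067 - (105 - 21/(-90 + 160)) = -9067 - (105 - 21/70) = -9067 - (105 - 21*1/70) = -9067 - (105 - 3/10) = -9067 - 1*1047/10 = -9067 - 1047/10 = -91717/10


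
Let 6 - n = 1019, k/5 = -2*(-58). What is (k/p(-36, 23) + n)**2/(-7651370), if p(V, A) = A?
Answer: -516152961/4047574730 ≈ -0.12752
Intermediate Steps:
k = 580 (k = 5*(-2*(-58)) = 5*116 = 580)
n = -1013 (n = 6 - 1*1019 = 6 - 1019 = -1013)
(k/p(-36, 23) + n)**2/(-7651370) = (580/23 - 1013)**2/(-7651370) = (580*(1/23) - 1013)**2*(-1/7651370) = (580/23 - 1013)**2*(-1/7651370) = (-22719/23)**2*(-1/7651370) = (516152961/529)*(-1/7651370) = -516152961/4047574730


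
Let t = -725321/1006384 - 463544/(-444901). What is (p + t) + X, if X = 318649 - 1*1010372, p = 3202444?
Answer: 1124153497686863139/447741247984 ≈ 2.5107e+6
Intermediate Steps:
X = -691723 (X = 318649 - 1010372 = -691723)
t = 143807226675/447741247984 (t = -725321*1/1006384 - 463544*(-1/444901) = -725321/1006384 + 463544/444901 = 143807226675/447741247984 ≈ 0.32118)
(p + t) + X = (3202444 + 143807226675/447741247984) - 691723 = 1433866416966099571/447741247984 - 691723 = 1124153497686863139/447741247984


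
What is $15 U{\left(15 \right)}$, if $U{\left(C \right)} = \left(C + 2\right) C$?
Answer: $3825$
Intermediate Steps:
$U{\left(C \right)} = C \left(2 + C\right)$ ($U{\left(C \right)} = \left(2 + C\right) C = C \left(2 + C\right)$)
$15 U{\left(15 \right)} = 15 \cdot 15 \left(2 + 15\right) = 15 \cdot 15 \cdot 17 = 15 \cdot 255 = 3825$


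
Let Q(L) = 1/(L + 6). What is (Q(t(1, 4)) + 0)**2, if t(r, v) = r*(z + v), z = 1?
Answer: 1/121 ≈ 0.0082645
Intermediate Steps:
t(r, v) = r*(1 + v)
Q(L) = 1/(6 + L)
(Q(t(1, 4)) + 0)**2 = (1/(6 + 1*(1 + 4)) + 0)**2 = (1/(6 + 1*5) + 0)**2 = (1/(6 + 5) + 0)**2 = (1/11 + 0)**2 = (1/11)**2 = 1/121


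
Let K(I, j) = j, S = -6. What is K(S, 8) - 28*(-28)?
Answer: 792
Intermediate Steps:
K(S, 8) - 28*(-28) = 8 - 28*(-28) = 8 + 784 = 792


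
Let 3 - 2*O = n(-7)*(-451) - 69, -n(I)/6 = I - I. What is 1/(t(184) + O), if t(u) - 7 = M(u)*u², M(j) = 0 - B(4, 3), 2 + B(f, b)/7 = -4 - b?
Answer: 1/2132971 ≈ 4.6883e-7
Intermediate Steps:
B(f, b) = -42 - 7*b (B(f, b) = -14 + 7*(-4 - b) = -14 + (-28 - 7*b) = -42 - 7*b)
M(j) = 63 (M(j) = 0 - (-42 - 7*3) = 0 - (-42 - 21) = 0 - 1*(-63) = 0 + 63 = 63)
n(I) = 0 (n(I) = -6*(I - I) = -6*0 = 0)
t(u) = 7 + 63*u²
O = 36 (O = 3/2 - (0*(-451) - 69)/2 = 3/2 - (0 - 69)/2 = 3/2 - ½*(-69) = 3/2 + 69/2 = 36)
1/(t(184) + O) = 1/((7 + 63*184²) + 36) = 1/((7 + 63*33856) + 36) = 1/((7 + 2132928) + 36) = 1/(2132935 + 36) = 1/2132971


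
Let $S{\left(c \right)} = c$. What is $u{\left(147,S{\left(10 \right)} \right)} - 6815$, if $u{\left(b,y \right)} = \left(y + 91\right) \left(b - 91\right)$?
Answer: $-1159$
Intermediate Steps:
$u{\left(b,y \right)} = \left(-91 + b\right) \left(91 + y\right)$ ($u{\left(b,y \right)} = \left(91 + y\right) \left(-91 + b\right) = \left(-91 + b\right) \left(91 + y\right)$)
$u{\left(147,S{\left(10 \right)} \right)} - 6815 = \left(-8281 - 910 + 91 \cdot 147 + 147 \cdot 10\right) - 6815 = \left(-8281 - 910 + 13377 + 1470\right) - 6815 = 5656 - 6815 = -1159$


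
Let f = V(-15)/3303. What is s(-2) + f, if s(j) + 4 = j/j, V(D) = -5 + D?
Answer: -9929/3303 ≈ -3.0061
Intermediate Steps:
s(j) = -3 (s(j) = -4 + j/j = -4 + 1 = -3)
f = -20/3303 (f = (-5 - 15)/3303 = -20*1/3303 = -20/3303 ≈ -0.0060551)
s(-2) + f = -3 - 20/3303 = -9929/3303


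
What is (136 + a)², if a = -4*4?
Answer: 14400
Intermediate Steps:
a = -16
(136 + a)² = (136 - 16)² = 120² = 14400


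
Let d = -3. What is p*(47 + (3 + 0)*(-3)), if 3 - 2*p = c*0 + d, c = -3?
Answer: 114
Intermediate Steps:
p = 3 (p = 3/2 - (-3*0 - 3)/2 = 3/2 - (0 - 3)/2 = 3/2 - 1/2*(-3) = 3/2 + 3/2 = 3)
p*(47 + (3 + 0)*(-3)) = 3*(47 + (3 + 0)*(-3)) = 3*(47 + 3*(-3)) = 3*(47 - 9) = 3*38 = 114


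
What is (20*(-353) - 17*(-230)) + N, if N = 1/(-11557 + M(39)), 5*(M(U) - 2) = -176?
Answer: -182545655/57951 ≈ -3150.0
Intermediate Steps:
M(U) = -166/5 (M(U) = 2 + (⅕)*(-176) = 2 - 176/5 = -166/5)
N = -5/57951 (N = 1/(-11557 - 166/5) = 1/(-57951/5) = -5/57951 ≈ -8.6280e-5)
(20*(-353) - 17*(-230)) + N = (20*(-353) - 17*(-230)) - 5/57951 = (-7060 + 3910) - 5/57951 = -3150 - 5/57951 = -182545655/57951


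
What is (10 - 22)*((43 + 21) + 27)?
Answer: -1092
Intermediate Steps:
(10 - 22)*((43 + 21) + 27) = -12*(64 + 27) = -12*91 = -1092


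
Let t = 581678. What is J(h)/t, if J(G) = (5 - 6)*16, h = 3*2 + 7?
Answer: -8/290839 ≈ -2.7507e-5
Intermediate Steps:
h = 13 (h = 6 + 7 = 13)
J(G) = -16 (J(G) = -1*16 = -16)
J(h)/t = -16/581678 = -16*1/581678 = -8/290839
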